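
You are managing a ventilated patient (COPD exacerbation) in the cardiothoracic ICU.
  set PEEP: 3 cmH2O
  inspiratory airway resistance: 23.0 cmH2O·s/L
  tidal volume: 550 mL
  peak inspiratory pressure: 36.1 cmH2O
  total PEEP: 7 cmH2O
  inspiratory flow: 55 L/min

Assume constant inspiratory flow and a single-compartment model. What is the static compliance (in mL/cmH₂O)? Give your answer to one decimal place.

Flow: 55 L/min ÷ 60 = 0.9167 L/s.
Total PEEP = 7 cmH2O (set 3 + intrinsic 4); this is the baseline alveolar pressure.
Equation of motion (constant flow): PIP = Vt/C + R·V̇ + PEEP.
Vt/C = PIP − R·V̇ − PEEP = 36.1 − 23.0×0.9167 − 7 = 36.1 − 21.084 − 7 = 8.016 cmH2O.
C = Vt / 8.016 = 550 / 8.016 = 68.613 mL/cmH2O.

68.6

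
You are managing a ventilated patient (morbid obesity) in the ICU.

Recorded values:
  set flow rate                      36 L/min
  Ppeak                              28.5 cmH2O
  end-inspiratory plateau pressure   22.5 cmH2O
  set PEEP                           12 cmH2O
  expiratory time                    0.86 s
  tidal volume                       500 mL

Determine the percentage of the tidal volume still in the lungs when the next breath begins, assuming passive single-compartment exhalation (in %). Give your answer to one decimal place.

Flow: 36 L/min ÷ 60 = 0.6 L/s.
R = (PIP − Pplat)/V̇ = (28.5 − 22.5) / 0.6 = 6.0/0.6 = 10.0 cmH2O·s/L.
C = Vt/(Pplat − PEEP) = 500.0 / (22.5 − 12) = 500.0/10.5 = 47.619 mL/cmH2O.
τ = R × C = 10.0 × 0.04762 L/cmH2O = 0.4762 s.
Fraction remaining at end-expiration = e^(−Te/τ) = e^(−0.86/0.4762) = 0.1643 → 16.43%.

16.4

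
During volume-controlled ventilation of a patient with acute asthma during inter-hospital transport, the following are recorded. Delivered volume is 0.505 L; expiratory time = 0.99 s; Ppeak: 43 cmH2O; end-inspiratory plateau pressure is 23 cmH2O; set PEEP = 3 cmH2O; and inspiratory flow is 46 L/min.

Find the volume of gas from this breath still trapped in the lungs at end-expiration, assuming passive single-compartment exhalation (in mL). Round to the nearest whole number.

112

Flow: 46 L/min ÷ 60 = 0.7667 L/s.
R = (PIP − Pplat)/V̇ = (43 − 23) / 0.7667 = 20.0/0.7667 = 26.086 cmH2O·s/L.
C = Vt/(Pplat − PEEP) = 505.0 / (23 − 3) = 505.0/20.0 = 25.25 mL/cmH2O.
τ = R × C = 26.086 × 0.02525 L/cmH2O = 0.6587 s.
Fraction remaining = e^(−Te/τ) = e^(−0.99/0.6587) = 0.2225.
Trapped volume = 505.0 × 0.2225 = 112.36 mL.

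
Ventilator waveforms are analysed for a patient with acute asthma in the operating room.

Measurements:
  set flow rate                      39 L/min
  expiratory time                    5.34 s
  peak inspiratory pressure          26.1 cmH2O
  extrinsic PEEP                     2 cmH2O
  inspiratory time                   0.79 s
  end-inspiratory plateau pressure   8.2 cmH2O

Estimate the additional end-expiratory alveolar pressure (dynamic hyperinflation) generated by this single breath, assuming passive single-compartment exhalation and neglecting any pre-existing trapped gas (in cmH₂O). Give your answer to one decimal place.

0.6

Flow: 39 L/min ÷ 60 = 0.65 L/s.
Vt = flow × Ti = 0.65 L/s × 0.79 s × 1000 mL/L = 513.5 mL.
R = (PIP − Pplat)/V̇ = (26.1 − 8.2) / 0.65 = 17.9/0.65 = 27.538 cmH2O·s/L.
C = Vt/(Pplat − PEEP) = 513.5 / (8.2 − 2) = 513.5/6.2 = 82.823 mL/cmH2O.
τ = R × C = 27.538 × 0.08282 L/cmH2O = 2.281 s.
Fraction remaining = e^(−Te/τ) = e^(−5.34/2.281) = 0.09622; trapped volume = 513.5 × 0.09622 = 49.409 mL.
Additional alveolar pressure from trapping ≈ V_trapped / C = 49.409 / 82.823 = 0.5966 cmH2O.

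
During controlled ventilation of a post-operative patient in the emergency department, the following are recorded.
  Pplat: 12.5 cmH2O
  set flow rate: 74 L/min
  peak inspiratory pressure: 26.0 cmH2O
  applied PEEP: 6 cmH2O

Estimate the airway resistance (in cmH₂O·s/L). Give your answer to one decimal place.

10.9

Flow: 74 L/min ÷ 60 = 1.2333 L/s.
Raw = (PIP − Pplat) / flow = (26.0 − 12.5) / 1.2333 = 13.5 / 1.2333 = 10.946 cmH2O·s/L.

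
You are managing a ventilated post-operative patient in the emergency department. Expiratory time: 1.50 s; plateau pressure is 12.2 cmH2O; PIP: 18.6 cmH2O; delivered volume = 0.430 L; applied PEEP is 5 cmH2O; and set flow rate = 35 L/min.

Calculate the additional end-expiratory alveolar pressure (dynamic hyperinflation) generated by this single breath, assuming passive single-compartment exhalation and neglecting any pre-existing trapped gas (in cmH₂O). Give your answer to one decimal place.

0.7

Flow: 35 L/min ÷ 60 = 0.5833 L/s.
R = (PIP − Pplat)/V̇ = (18.6 − 12.2) / 0.5833 = 6.4/0.5833 = 10.972 cmH2O·s/L.
C = Vt/(Pplat − PEEP) = 430.0 / (12.2 − 5) = 430.0/7.2 = 59.722 mL/cmH2O.
τ = R × C = 10.972 × 0.05972 L/cmH2O = 0.6552 s.
Fraction remaining = e^(−Te/τ) = e^(−1.50/0.6552) = 0.1013; trapped volume = 430.0 × 0.1013 = 43.559 mL.
Additional alveolar pressure from trapping ≈ V_trapped / C = 43.559 / 59.722 = 0.7294 cmH2O.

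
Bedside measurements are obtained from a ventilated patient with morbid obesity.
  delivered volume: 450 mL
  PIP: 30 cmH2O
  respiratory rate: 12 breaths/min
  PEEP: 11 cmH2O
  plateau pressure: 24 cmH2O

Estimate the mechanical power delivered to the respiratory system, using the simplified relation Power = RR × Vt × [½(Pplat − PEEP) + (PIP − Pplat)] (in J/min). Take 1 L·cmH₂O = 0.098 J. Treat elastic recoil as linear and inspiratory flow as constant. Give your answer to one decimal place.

Per-breath work = Vt × [½(Pplat−PEEP) + (PIP−Pplat)] = 0.450 × [0.5×13.0 + 6.0] = 0.450 × 12.5 = 5.625 L·cmH2O.
Power = 12 × 5.625 = 67.5 L·cmH2O/min.
× 0.098 J/(L·cmH2O) → 6.615 J/min.

6.6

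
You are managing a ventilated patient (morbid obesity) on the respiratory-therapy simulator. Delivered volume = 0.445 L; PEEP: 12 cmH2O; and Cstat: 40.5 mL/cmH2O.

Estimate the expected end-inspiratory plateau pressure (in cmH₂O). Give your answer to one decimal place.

23.0

Pplat = PEEP + Vt / Cstat = 12 + 445 / 40.5 = 12 + 10.988 = 22.988 cmH2O.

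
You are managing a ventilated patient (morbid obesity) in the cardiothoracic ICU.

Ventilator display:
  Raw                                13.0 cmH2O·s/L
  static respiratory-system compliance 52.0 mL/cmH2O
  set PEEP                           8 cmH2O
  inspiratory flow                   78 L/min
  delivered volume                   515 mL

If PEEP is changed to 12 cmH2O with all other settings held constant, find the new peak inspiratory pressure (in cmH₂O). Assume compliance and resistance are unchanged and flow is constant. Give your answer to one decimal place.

38.8

Flow: 78 L/min ÷ 60 = 1.3 L/s.
PIP = Vt/C + R·V̇ + PEEP (constant-flow equation of motion).
Only the baseline term changes: ΔPIP = ΔPEEP = 12 − 8 = 4.0 cmH2O.
Original PIP = 515/52.0 + 13.0×1.3 + 8 = 34.804 cmH2O; new PIP = 34.804 + (4.0) = 38.804 cmH2O.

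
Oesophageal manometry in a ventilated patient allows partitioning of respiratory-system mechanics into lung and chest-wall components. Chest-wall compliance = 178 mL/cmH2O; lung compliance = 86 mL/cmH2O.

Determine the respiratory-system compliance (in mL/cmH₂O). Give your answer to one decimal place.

58.0

Lung and chest wall are elastances in series: 1/Crs = 1/CL + 1/Ccw.
1/Crs = 1/86 + 1/178 = 0.01725.
Crs = 57.971 mL/cmH2O.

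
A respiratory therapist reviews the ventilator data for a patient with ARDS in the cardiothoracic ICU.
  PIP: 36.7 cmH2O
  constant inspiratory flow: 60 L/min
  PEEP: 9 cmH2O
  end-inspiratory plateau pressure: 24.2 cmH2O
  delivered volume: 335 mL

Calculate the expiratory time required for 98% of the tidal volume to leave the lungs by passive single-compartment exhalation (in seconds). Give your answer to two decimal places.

Flow: 60 L/min ÷ 60 = 1 L/s.
R = (PIP − Pplat)/V̇ = (36.7 − 24.2) / 1 = 12.5/1 = 12.5 cmH2O·s/L.
C = Vt/(Pplat − PEEP) = 335.0 / (24.2 − 9) = 335.0/15.2 = 22.039 mL/cmH2O.
τ = R × C = 12.5 × 0.02204 L/cmH2O = 0.2755 s.
t = −τ·ln(1 − 0.98) = −0.2755·ln(0.02) = 1.078 s.

1.08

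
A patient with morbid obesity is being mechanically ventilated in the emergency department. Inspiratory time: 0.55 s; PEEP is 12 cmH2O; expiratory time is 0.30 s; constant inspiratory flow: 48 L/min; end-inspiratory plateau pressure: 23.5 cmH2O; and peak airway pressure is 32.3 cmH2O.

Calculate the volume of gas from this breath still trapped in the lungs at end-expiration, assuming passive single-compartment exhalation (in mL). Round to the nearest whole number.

Flow: 48 L/min ÷ 60 = 0.8 L/s.
Vt = flow × Ti = 0.8 L/s × 0.55 s × 1000 mL/L = 440.0 mL.
R = (PIP − Pplat)/V̇ = (32.3 − 23.5) / 0.8 = 8.8/0.8 = 11.0 cmH2O·s/L.
C = Vt/(Pplat − PEEP) = 440.0 / (23.5 − 12) = 440.0/11.5 = 38.261 mL/cmH2O.
τ = R × C = 11.0 × 0.03826 L/cmH2O = 0.4209 s.
Fraction remaining = e^(−Te/τ) = e^(−0.30/0.4209) = 0.4903.
Trapped volume = 440.0 × 0.4903 = 215.73 mL.

216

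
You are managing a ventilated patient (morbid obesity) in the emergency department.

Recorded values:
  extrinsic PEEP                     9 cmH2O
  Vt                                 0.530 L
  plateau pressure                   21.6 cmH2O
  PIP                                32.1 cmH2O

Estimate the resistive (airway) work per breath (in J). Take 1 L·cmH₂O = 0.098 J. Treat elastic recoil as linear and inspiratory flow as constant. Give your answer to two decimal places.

With constant inspiratory flow the resistive pressure is constant at PIP − Pplat = 32.1 − 21.6 = 10.5 cmH2O, so resistive work = 10.5 × 0.530 = 5.565 L·cmH2O.
× 0.098 J/(L·cmH2O) → 0.5454 J.

0.55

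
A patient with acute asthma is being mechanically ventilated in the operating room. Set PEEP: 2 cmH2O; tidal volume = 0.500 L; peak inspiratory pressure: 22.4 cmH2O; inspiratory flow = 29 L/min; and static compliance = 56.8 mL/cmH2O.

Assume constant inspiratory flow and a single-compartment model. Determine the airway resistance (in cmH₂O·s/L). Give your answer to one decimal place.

24.0

Flow: 29 L/min ÷ 60 = 0.4833 L/s.
Equation of motion (constant flow): PIP = Vt/C + R·V̇ + PEEP.
R·V̇ = PIP − Vt/C − PEEP = 22.4 − 500/56.8 − 2 = 22.4 − 8.803 − 2 = 11.597 cmH2O.
R = 11.597 / 0.4833 = 23.995 cmH2O·s/L.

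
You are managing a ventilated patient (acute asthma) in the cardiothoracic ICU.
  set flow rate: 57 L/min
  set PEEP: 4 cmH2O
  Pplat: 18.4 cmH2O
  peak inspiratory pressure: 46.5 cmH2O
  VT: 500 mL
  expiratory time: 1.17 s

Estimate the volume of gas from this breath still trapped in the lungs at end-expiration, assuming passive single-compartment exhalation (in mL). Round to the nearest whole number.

160

Flow: 57 L/min ÷ 60 = 0.95 L/s.
R = (PIP − Pplat)/V̇ = (46.5 − 18.4) / 0.95 = 28.1/0.95 = 29.579 cmH2O·s/L.
C = Vt/(Pplat − PEEP) = 500.0 / (18.4 − 4) = 500.0/14.4 = 34.722 mL/cmH2O.
τ = R × C = 29.579 × 0.03472 L/cmH2O = 1.027 s.
Fraction remaining = e^(−Te/τ) = e^(−1.17/1.027) = 0.3201.
Trapped volume = 500.0 × 0.3201 = 160.05 mL.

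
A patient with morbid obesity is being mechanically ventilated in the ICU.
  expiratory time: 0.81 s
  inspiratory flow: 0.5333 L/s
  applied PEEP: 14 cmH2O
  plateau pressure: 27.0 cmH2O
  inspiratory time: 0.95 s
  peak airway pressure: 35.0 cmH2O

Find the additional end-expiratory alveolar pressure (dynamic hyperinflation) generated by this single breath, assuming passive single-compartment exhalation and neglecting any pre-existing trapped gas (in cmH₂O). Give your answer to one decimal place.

Vt = flow × Ti = 0.5333 L/s × 0.95 s × 1000 mL/L = 506.64 mL.
R = (PIP − Pplat)/V̇ = (35.0 − 27.0) / 0.5333 = 8.0/0.5333 = 15.001 cmH2O·s/L.
C = Vt/(Pplat − PEEP) = 506.64 / (27.0 − 14) = 506.64/13.0 = 38.972 mL/cmH2O.
τ = R × C = 15.001 × 0.03897 L/cmH2O = 0.5846 s.
Fraction remaining = e^(−Te/τ) = e^(−0.81/0.5846) = 0.2502; trapped volume = 506.64 × 0.2502 = 126.76 mL.
Additional alveolar pressure from trapping ≈ V_trapped / C = 126.76 / 38.972 = 3.253 cmH2O.

3.3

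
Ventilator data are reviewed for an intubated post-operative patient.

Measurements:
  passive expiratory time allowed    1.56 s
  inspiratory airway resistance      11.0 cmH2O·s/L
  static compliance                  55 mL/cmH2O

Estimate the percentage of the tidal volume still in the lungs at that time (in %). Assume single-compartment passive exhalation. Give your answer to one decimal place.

7.6

τ = R × C = 11.0 × 55 mL/cmH2O = 11.0 × 0.055 L/cmH2O = 0.605 s.
Passive exhalation: V(t)/V₀ = e^(−t/τ) = e^(−1.56/0.605) = 0.07589.
Fraction remaining = 0.07589 → 7.589%.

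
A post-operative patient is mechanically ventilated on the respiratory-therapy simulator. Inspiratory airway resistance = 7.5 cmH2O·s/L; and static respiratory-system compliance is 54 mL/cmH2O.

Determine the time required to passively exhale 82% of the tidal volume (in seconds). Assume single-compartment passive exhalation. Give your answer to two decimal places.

τ = R × C = 7.5 × 54 mL/cmH2O = 7.5 × 0.054 L/cmH2O = 0.405 s.
Exhaled fraction f = 1 − e^(−t/τ) → t = −τ·ln(1 − f) = −0.405·ln(0.18) = 0.6945 s.

0.69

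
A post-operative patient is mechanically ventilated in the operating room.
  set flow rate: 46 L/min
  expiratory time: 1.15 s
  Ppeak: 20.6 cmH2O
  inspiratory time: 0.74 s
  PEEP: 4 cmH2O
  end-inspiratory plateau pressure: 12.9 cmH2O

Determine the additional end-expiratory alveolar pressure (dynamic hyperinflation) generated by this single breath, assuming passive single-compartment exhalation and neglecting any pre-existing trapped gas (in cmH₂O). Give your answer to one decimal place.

1.5

Flow: 46 L/min ÷ 60 = 0.7667 L/s.
Vt = flow × Ti = 0.7667 L/s × 0.74 s × 1000 mL/L = 567.36 mL.
R = (PIP − Pplat)/V̇ = (20.6 − 12.9) / 0.7667 = 7.7/0.7667 = 10.043 cmH2O·s/L.
C = Vt/(Pplat − PEEP) = 567.36 / (12.9 − 4) = 567.36/8.9 = 63.748 mL/cmH2O.
τ = R × C = 10.043 × 0.06375 L/cmH2O = 0.6402 s.
Fraction remaining = e^(−Te/τ) = e^(−1.15/0.6402) = 0.1659; trapped volume = 567.36 × 0.1659 = 94.125 mL.
Additional alveolar pressure from trapping ≈ V_trapped / C = 94.125 / 63.748 = 1.477 cmH2O.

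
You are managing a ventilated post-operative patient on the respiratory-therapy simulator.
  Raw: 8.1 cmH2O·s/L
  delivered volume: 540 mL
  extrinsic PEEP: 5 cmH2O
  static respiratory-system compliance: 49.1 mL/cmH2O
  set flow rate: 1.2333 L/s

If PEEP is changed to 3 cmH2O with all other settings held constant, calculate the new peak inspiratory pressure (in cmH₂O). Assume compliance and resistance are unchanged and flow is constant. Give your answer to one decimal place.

PIP = Vt/C + R·V̇ + PEEP (constant-flow equation of motion).
Only the baseline term changes: ΔPIP = ΔPEEP = 3 − 5 = -2.0 cmH2O.
Original PIP = 540/49.1 + 8.1×1.2333 + 5 = 25.988 cmH2O; new PIP = 25.988 + (-2.0) = 23.988 cmH2O.

24.0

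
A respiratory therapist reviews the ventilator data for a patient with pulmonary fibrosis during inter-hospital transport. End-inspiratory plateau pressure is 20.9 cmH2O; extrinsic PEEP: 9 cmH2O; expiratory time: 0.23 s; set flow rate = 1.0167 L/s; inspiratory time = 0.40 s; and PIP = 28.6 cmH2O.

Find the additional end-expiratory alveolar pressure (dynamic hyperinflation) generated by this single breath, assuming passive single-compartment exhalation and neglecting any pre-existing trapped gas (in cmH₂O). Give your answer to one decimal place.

Vt = flow × Ti = 1.0167 L/s × 0.40 s × 1000 mL/L = 406.68 mL.
R = (PIP − Pplat)/V̇ = (28.6 − 20.9) / 1.0167 = 7.7/1.0167 = 7.574 cmH2O·s/L.
C = Vt/(Pplat − PEEP) = 406.68 / (20.9 − 9) = 406.68/11.9 = 34.175 mL/cmH2O.
τ = R × C = 7.574 × 0.03418 L/cmH2O = 0.2589 s.
Fraction remaining = e^(−Te/τ) = e^(−0.23/0.2589) = 0.4113; trapped volume = 406.68 × 0.4113 = 167.27 mL.
Additional alveolar pressure from trapping ≈ V_trapped / C = 167.27 / 34.175 = 4.895 cmH2O.

4.9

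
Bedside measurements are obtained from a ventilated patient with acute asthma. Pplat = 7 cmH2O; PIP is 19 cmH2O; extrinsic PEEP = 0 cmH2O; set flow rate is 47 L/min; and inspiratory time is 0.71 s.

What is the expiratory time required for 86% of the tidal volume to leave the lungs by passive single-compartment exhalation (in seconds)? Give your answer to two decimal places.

2.39

Flow: 47 L/min ÷ 60 = 0.7833 L/s.
Vt = flow × Ti = 0.7833 L/s × 0.71 s × 1000 mL/L = 556.14 mL.
R = (PIP − Pplat)/V̇ = (19 − 7) / 0.7833 = 12.0/0.7833 = 15.32 cmH2O·s/L.
C = Vt/(Pplat − PEEP) = 556.14 / (7 − 0) = 556.14/7.0 = 79.449 mL/cmH2O.
τ = R × C = 15.32 × 0.07945 L/cmH2O = 1.217 s.
t = −τ·ln(1 − 0.86) = −1.217·ln(0.14) = 2.393 s.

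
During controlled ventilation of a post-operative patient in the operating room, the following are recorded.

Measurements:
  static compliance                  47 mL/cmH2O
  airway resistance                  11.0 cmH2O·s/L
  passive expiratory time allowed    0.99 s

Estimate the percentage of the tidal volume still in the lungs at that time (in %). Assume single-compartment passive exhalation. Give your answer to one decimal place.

τ = R × C = 11.0 × 47 mL/cmH2O = 11.0 × 0.047 L/cmH2O = 0.517 s.
Passive exhalation: V(t)/V₀ = e^(−t/τ) = e^(−0.99/0.517) = 0.1474.
Fraction remaining = 0.1474 → 14.74%.

14.7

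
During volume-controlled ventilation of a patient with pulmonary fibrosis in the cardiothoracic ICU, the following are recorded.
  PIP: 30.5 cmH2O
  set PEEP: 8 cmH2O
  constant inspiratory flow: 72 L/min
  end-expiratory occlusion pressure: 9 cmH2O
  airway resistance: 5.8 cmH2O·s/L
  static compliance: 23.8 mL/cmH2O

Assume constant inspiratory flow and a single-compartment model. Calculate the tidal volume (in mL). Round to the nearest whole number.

Flow: 72 L/min ÷ 60 = 1.2 L/s.
Total PEEP = 9 cmH2O (set 8 + intrinsic 1); this is the baseline alveolar pressure.
Equation of motion (constant flow): PIP = Vt/C + R·V̇ + PEEP.
Vt/C = PIP − R·V̇ − PEEP = 30.5 − 6.96 − 9 = 14.54 cmH2O.
Vt = C × 14.54 = 23.8 × 14.54 = 346.05 mL.

346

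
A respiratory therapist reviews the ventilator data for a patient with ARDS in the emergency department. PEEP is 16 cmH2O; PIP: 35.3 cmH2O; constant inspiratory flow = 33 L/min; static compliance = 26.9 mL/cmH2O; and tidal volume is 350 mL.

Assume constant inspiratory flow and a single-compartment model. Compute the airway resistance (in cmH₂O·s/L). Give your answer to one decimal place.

11.4

Flow: 33 L/min ÷ 60 = 0.55 L/s.
Equation of motion (constant flow): PIP = Vt/C + R·V̇ + PEEP.
R·V̇ = PIP − Vt/C − PEEP = 35.3 − 350/26.9 − 16 = 35.3 − 13.011 − 16 = 6.289 cmH2O.
R = 6.289 / 0.55 = 11.435 cmH2O·s/L.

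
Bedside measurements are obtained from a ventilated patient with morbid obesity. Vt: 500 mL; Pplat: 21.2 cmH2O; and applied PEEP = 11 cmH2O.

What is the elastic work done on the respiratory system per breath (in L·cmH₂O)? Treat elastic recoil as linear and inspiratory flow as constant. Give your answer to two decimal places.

2.55

Elastic work ≈ ½ × (Pplat − PEEP) × Vt = 0.5 × (21.2 − 11) × 0.500 L = 0.5 × 10.2 × 0.500 = 2.55 L·cmH2O.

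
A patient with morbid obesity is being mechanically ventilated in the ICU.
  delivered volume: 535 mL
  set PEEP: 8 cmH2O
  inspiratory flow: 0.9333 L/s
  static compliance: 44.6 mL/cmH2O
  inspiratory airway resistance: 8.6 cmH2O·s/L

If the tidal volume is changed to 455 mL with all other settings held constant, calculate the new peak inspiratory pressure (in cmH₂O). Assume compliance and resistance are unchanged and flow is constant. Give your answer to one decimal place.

PIP = Vt/C + R·V̇ + PEEP (constant-flow equation of motion).
Only the elastic term changes: ΔPIP = ΔVt / C = (455 − 535) / 44.6 = -1.794 cmH2O.
Original PIP = 535/44.6 + 8.6×0.9333 + 8 = 28.022 cmH2O; new PIP = 28.022 + (-1.794) = 26.228 cmH2O.

26.2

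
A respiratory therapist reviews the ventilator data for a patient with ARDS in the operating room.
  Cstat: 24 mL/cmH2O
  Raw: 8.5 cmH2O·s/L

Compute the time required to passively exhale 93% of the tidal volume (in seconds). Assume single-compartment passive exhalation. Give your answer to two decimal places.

0.54

τ = R × C = 8.5 × 24 mL/cmH2O = 8.5 × 0.024 L/cmH2O = 0.204 s.
Exhaled fraction f = 1 − e^(−t/τ) → t = −τ·ln(1 − f) = −0.204·ln(0.07) = 0.5425 s.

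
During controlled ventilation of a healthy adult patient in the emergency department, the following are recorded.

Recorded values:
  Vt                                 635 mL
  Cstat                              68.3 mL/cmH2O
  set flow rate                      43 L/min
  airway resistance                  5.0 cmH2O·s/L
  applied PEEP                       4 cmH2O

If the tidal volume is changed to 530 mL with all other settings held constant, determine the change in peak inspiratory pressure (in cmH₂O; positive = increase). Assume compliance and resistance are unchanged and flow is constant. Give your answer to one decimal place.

-1.5

PIP = Vt/C + R·V̇ + PEEP (constant-flow equation of motion).
Only the elastic term changes: ΔPIP = ΔVt / C = (530 − 635) / 68.3 = -1.537 cmH2O.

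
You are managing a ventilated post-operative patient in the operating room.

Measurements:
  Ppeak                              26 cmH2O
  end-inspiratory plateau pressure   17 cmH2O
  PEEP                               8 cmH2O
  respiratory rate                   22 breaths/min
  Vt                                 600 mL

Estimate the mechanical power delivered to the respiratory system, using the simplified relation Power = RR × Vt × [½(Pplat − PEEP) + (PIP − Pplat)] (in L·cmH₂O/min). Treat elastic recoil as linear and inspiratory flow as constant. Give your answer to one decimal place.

Per-breath work = Vt × [½(Pplat−PEEP) + (PIP−Pplat)] = 0.600 × [0.5×9.0 + 9.0] = 0.600 × 13.5 = 8.1 L·cmH2O.
Power = 22 × 8.1 = 178.2 L·cmH2O/min.

178.2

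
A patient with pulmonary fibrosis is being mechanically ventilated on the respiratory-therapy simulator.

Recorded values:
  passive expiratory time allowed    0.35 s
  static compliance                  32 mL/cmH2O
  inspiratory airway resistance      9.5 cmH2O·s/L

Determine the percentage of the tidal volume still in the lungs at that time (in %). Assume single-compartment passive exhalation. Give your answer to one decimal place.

τ = R × C = 9.5 × 32 mL/cmH2O = 9.5 × 0.032 L/cmH2O = 0.304 s.
Passive exhalation: V(t)/V₀ = e^(−t/τ) = e^(−0.35/0.304) = 0.3162.
Fraction remaining = 0.3162 → 31.62%.

31.6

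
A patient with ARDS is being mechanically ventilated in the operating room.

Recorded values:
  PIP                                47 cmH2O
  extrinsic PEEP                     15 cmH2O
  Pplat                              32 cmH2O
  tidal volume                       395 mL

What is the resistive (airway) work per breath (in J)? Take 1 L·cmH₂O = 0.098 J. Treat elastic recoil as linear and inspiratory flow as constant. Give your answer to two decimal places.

0.58

With constant inspiratory flow the resistive pressure is constant at PIP − Pplat = 47 − 32 = 15.0 cmH2O, so resistive work = 15.0 × 0.395 = 5.925 L·cmH2O.
× 0.098 J/(L·cmH2O) → 0.5807 J.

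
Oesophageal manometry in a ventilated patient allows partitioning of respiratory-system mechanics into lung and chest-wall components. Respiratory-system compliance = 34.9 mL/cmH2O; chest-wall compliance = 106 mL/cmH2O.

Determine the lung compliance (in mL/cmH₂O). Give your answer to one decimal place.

1/CL = 1/Crs − 1/Ccw.
1/CL = 1/34.9 − 1/106 = 0.01922.
CL = 52.029 mL/cmH2O.

52.0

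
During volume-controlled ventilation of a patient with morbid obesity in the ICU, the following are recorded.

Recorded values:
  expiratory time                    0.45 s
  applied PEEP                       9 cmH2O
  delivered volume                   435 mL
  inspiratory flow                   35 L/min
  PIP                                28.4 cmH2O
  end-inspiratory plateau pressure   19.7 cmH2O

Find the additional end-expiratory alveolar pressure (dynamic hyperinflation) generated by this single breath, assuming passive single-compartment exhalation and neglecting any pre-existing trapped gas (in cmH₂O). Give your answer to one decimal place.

Flow: 35 L/min ÷ 60 = 0.5833 L/s.
R = (PIP − Pplat)/V̇ = (28.4 − 19.7) / 0.5833 = 8.7/0.5833 = 14.915 cmH2O·s/L.
C = Vt/(Pplat − PEEP) = 435.0 / (19.7 − 9) = 435.0/10.7 = 40.654 mL/cmH2O.
τ = R × C = 14.915 × 0.04065 L/cmH2O = 0.6063 s.
Fraction remaining = e^(−Te/τ) = e^(−0.45/0.6063) = 0.4761; trapped volume = 435.0 × 0.4761 = 207.1 mL.
Additional alveolar pressure from trapping ≈ V_trapped / C = 207.1 / 40.654 = 5.094 cmH2O.

5.1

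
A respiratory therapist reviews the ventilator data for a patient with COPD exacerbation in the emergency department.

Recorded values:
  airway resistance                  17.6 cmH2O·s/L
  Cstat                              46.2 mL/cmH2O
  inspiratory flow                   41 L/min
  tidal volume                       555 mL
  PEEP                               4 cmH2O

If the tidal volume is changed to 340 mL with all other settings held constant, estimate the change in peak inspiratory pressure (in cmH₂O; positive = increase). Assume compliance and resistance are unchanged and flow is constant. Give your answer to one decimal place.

PIP = Vt/C + R·V̇ + PEEP (constant-flow equation of motion).
Only the elastic term changes: ΔPIP = ΔVt / C = (340 − 555) / 46.2 = -4.654 cmH2O.

-4.7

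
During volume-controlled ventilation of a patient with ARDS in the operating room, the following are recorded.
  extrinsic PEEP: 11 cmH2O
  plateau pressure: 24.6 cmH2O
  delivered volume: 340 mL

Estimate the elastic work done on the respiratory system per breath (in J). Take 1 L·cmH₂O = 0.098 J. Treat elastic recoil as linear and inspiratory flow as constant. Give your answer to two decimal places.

Elastic work ≈ ½ × (Pplat − PEEP) × Vt = 0.5 × (24.6 − 11) × 0.340 L = 0.5 × 13.6 × 0.340 = 2.312 L·cmH2O.
× 0.098 J/(L·cmH2O) → 0.2266 J.

0.23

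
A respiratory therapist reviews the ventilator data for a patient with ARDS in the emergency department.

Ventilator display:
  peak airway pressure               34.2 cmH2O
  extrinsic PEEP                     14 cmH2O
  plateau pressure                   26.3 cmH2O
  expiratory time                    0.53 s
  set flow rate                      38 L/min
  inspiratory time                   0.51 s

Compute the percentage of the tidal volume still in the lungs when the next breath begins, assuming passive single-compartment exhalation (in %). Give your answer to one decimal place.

19.8

Flow: 38 L/min ÷ 60 = 0.6333 L/s.
Vt = flow × Ti = 0.6333 L/s × 0.51 s × 1000 mL/L = 322.98 mL.
R = (PIP − Pplat)/V̇ = (34.2 − 26.3) / 0.6333 = 7.9/0.6333 = 12.474 cmH2O·s/L.
C = Vt/(Pplat − PEEP) = 322.98 / (26.3 − 14) = 322.98/12.3 = 26.259 mL/cmH2O.
τ = R × C = 12.474 × 0.02626 L/cmH2O = 0.3276 s.
Fraction remaining at end-expiration = e^(−Te/τ) = e^(−0.53/0.3276) = 0.1983 → 19.83%.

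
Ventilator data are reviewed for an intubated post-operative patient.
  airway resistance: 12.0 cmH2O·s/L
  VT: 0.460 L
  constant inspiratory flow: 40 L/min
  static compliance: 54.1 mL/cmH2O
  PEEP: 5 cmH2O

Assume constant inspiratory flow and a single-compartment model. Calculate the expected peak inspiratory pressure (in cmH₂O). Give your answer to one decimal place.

21.5

Flow: 40 L/min ÷ 60 = 0.6667 L/s.
Equation of motion (constant flow): PIP = Vt/C + R·V̇ + PEEP.
PIP = 460/54.1 + 12.0×0.6667 + 5 = 8.503 + 8.0 + 5 = 21.503 cmH2O.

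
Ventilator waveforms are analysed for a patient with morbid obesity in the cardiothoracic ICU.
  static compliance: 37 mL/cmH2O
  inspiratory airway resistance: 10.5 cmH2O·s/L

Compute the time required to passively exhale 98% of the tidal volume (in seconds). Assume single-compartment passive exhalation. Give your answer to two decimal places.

τ = R × C = 10.5 × 37 mL/cmH2O = 10.5 × 0.037 L/cmH2O = 0.3885 s.
Exhaled fraction f = 1 − e^(−t/τ) → t = −τ·ln(1 − f) = −0.3885·ln(0.02) = 1.52 s.

1.52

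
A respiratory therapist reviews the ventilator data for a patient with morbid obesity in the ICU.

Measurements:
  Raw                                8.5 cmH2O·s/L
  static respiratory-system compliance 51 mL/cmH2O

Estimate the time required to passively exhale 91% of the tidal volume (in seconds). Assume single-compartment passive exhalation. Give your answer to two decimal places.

τ = R × C = 8.5 × 51 mL/cmH2O = 8.5 × 0.051 L/cmH2O = 0.4335 s.
Exhaled fraction f = 1 − e^(−t/τ) → t = −τ·ln(1 − f) = −0.4335·ln(0.09) = 1.044 s.

1.04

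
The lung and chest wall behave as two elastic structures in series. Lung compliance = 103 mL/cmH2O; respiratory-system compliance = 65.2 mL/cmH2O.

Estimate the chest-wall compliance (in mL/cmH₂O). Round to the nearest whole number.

1/Ccw = 1/Crs − 1/CL.
1/Ccw = 1/65.2 − 1/103 = 0.005629.
Ccw = 177.65 mL/cmH2O.

178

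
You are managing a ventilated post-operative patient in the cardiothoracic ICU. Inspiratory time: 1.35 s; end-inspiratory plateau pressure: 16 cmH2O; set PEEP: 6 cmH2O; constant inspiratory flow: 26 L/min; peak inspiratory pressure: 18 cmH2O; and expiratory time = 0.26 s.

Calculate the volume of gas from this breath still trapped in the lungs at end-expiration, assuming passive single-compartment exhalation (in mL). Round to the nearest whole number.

Flow: 26 L/min ÷ 60 = 0.4333 L/s.
Vt = flow × Ti = 0.4333 L/s × 1.35 s × 1000 mL/L = 584.96 mL.
R = (PIP − Pplat)/V̇ = (18 − 16) / 0.4333 = 2.0/0.4333 = 4.616 cmH2O·s/L.
C = Vt/(Pplat − PEEP) = 584.96 / (16 − 6) = 584.96/10.0 = 58.496 mL/cmH2O.
τ = R × C = 4.616 × 0.0585 L/cmH2O = 0.27 s.
Fraction remaining = e^(−Te/τ) = e^(−0.26/0.27) = 0.3818.
Trapped volume = 584.96 × 0.3818 = 223.34 mL.

223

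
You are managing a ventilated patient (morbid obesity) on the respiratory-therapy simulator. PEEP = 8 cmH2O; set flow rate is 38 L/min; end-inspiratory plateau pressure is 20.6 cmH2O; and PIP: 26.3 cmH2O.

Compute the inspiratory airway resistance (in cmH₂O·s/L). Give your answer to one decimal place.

Flow: 38 L/min ÷ 60 = 0.6333 L/s.
Raw = (PIP − Pplat) / flow = (26.3 − 20.6) / 0.6333 = 5.7 / 0.6333 = 9.0 cmH2O·s/L.

9.0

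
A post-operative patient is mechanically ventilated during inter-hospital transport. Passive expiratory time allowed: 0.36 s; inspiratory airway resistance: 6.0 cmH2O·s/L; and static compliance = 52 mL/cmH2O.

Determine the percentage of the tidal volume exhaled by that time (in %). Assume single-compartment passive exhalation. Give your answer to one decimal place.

68.5

τ = R × C = 6.0 × 52 mL/cmH2O = 6.0 × 0.052 L/cmH2O = 0.312 s.
Passive exhalation: V(t)/V₀ = e^(−t/τ) = e^(−0.36/0.312) = 0.3154.
Fraction exhaled = 1 − 0.3154 = 0.6846 → 68.46%.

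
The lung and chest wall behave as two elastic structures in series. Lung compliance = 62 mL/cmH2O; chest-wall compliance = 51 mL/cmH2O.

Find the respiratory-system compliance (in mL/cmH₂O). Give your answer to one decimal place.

28.0

Lung and chest wall are elastances in series: 1/Crs = 1/CL + 1/Ccw.
1/Crs = 1/62 + 1/51 = 0.03574.
Crs = 27.98 mL/cmH2O.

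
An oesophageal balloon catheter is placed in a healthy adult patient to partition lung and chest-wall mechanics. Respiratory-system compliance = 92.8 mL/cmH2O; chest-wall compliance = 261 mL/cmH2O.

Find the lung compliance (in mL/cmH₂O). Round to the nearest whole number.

144

1/CL = 1/Crs − 1/Ccw.
1/CL = 1/92.8 − 1/261 = 0.006944.
CL = 144.01 mL/cmH2O.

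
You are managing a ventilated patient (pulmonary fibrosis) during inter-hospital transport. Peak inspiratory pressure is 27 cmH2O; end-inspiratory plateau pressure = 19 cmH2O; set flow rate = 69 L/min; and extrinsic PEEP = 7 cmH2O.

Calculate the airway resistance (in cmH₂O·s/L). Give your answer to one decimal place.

Flow: 69 L/min ÷ 60 = 1.15 L/s.
Raw = (PIP − Pplat) / flow = (27 − 19) / 1.15 = 8.0 / 1.15 = 6.957 cmH2O·s/L.

7.0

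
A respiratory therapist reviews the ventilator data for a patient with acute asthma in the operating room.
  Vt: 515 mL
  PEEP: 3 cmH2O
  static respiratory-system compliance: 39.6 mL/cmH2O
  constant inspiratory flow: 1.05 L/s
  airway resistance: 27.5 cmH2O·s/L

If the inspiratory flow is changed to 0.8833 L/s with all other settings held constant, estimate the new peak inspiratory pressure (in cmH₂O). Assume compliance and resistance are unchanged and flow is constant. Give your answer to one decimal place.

PIP = Vt/C + R·V̇ + PEEP (constant-flow equation of motion).
Only the resistive term changes: ΔPIP = R × ΔV̇ = 27.5 × (0.8833 − 1.05) = 27.5 × -0.1667 = -4.584 cmH2O.
Original PIP = 515/39.6 + 27.5×1.05 + 3 = 44.88 cmH2O; new PIP = 44.88 + (-4.584) = 40.296 cmH2O.

40.3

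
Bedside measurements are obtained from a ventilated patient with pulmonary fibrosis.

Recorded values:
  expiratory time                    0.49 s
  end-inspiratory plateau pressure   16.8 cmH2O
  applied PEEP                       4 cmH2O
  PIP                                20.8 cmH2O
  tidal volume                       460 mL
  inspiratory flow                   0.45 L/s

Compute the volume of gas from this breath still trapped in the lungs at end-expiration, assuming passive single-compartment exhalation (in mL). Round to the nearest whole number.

R = (PIP − Pplat)/V̇ = (20.8 − 16.8) / 0.45 = 4.0/0.45 = 8.889 cmH2O·s/L.
C = Vt/(Pplat − PEEP) = 460.0 / (16.8 − 4) = 460.0/12.8 = 35.938 mL/cmH2O.
τ = R × C = 8.889 × 0.03594 L/cmH2O = 0.3195 s.
Fraction remaining = e^(−Te/τ) = e^(−0.49/0.3195) = 0.2157.
Trapped volume = 460.0 × 0.2157 = 99.222 mL.

99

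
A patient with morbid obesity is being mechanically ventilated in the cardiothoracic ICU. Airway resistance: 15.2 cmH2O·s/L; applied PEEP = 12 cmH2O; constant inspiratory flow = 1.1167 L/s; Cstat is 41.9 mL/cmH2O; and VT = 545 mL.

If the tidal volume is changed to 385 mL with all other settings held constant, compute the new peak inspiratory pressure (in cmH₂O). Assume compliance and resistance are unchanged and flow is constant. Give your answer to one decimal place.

38.2

PIP = Vt/C + R·V̇ + PEEP (constant-flow equation of motion).
Only the elastic term changes: ΔPIP = ΔVt / C = (385 − 545) / 41.9 = -3.819 cmH2O.
Original PIP = 545/41.9 + 15.2×1.1167 + 12 = 41.981 cmH2O; new PIP = 41.981 + (-3.819) = 38.162 cmH2O.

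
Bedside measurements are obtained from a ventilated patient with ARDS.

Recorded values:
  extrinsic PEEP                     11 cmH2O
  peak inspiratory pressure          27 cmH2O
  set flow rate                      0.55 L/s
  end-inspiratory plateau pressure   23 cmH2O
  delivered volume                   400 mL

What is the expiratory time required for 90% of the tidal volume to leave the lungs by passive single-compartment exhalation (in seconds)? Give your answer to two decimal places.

0.56

R = (PIP − Pplat)/V̇ = (27 − 23) / 0.55 = 4.0/0.55 = 7.273 cmH2O·s/L.
C = Vt/(Pplat − PEEP) = 400.0 / (23 − 11) = 400.0/12.0 = 33.333 mL/cmH2O.
τ = R × C = 7.273 × 0.03333 L/cmH2O = 0.2424 s.
t = −τ·ln(1 − 0.90) = −0.2424·ln(0.1) = 0.5581 s.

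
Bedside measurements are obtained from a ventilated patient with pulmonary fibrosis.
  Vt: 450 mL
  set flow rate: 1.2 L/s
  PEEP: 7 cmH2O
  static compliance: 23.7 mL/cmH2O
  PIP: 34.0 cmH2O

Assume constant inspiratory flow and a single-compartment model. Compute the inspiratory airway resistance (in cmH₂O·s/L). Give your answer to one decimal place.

6.7

Equation of motion (constant flow): PIP = Vt/C + R·V̇ + PEEP.
R·V̇ = PIP − Vt/C − PEEP = 34.0 − 450/23.7 − 7 = 34.0 − 18.987 − 7 = 8.013 cmH2O.
R = 8.013 / 1.2 = 6.678 cmH2O·s/L.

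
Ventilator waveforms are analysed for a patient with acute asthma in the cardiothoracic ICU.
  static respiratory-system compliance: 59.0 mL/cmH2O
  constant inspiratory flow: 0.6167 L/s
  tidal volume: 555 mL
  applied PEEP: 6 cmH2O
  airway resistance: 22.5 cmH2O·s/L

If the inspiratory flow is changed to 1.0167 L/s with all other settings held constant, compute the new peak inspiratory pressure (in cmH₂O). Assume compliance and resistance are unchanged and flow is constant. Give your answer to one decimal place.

PIP = Vt/C + R·V̇ + PEEP (constant-flow equation of motion).
Only the resistive term changes: ΔPIP = R × ΔV̇ = 22.5 × (1.0167 − 0.6167) = 22.5 × 0.4 = 9.0 cmH2O.
Original PIP = 555/59.0 + 22.5×0.6167 + 6 = 29.283 cmH2O; new PIP = 29.283 + (9.0) = 38.283 cmH2O.

38.3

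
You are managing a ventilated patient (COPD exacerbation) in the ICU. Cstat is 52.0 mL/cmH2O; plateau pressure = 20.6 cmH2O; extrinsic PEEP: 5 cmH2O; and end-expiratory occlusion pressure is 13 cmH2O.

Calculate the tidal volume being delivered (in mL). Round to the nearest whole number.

395

End-expiratory occlusion gives total PEEP = 13 cmH2O (intrinsic PEEP = 13 − 5 = 8). Use total PEEP for the elastic gradient.
Vt = Cstat × (Pplat − PEEPtotal) = 52.0 × (20.6 − 13) = 52.0 × 7.6 = 395.2 mL.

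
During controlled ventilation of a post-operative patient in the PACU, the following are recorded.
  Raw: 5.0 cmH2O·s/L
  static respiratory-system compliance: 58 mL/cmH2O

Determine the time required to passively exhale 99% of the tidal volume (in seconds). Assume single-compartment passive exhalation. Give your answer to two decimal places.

τ = R × C = 5.0 × 58 mL/cmH2O = 5.0 × 0.058 L/cmH2O = 0.29 s.
Exhaled fraction f = 1 − e^(−t/τ) → t = −τ·ln(1 − f) = −0.29·ln(0.01) = 1.335 s.

1.34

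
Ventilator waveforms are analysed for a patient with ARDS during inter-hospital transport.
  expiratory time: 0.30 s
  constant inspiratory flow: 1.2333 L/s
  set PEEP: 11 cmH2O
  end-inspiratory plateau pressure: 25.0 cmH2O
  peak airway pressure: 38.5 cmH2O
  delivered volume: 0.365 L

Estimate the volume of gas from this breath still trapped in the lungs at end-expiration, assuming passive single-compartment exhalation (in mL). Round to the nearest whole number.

R = (PIP − Pplat)/V̇ = (38.5 − 25.0) / 1.2333 = 13.5/1.2333 = 10.946 cmH2O·s/L.
C = Vt/(Pplat − PEEP) = 365.0 / (25.0 − 11) = 365.0/14.0 = 26.071 mL/cmH2O.
τ = R × C = 10.946 × 0.02607 L/cmH2O = 0.2854 s.
Fraction remaining = e^(−Te/τ) = e^(−0.30/0.2854) = 0.3495.
Trapped volume = 365.0 × 0.3495 = 127.57 mL.

128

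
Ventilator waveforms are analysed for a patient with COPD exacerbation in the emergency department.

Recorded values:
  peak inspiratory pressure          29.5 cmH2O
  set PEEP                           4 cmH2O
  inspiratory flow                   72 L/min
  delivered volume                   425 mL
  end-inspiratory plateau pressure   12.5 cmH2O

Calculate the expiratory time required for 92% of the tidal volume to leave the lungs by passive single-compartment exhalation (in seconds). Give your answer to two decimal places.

Flow: 72 L/min ÷ 60 = 1.2 L/s.
R = (PIP − Pplat)/V̇ = (29.5 − 12.5) / 1.2 = 17.0/1.2 = 14.167 cmH2O·s/L.
C = Vt/(Pplat − PEEP) = 425.0 / (12.5 − 4) = 425.0/8.5 = 50.0 mL/cmH2O.
τ = R × C = 14.167 × 0.05 L/cmH2O = 0.7084 s.
t = −τ·ln(1 − 0.92) = −0.7084·ln(0.08) = 1.789 s.

1.79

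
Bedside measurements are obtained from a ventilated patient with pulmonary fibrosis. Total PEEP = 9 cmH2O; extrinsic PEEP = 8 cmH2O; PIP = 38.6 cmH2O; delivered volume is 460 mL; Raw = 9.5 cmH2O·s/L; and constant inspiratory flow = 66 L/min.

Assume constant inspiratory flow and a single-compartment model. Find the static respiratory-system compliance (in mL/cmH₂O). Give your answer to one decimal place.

Flow: 66 L/min ÷ 60 = 1.1 L/s.
Total PEEP = 9 cmH2O (set 8 + intrinsic 1); this is the baseline alveolar pressure.
Equation of motion (constant flow): PIP = Vt/C + R·V̇ + PEEP.
Vt/C = PIP − R·V̇ − PEEP = 38.6 − 9.5×1.1 − 9 = 38.6 − 10.45 − 9 = 19.15 cmH2O.
C = Vt / 19.15 = 460 / 19.15 = 24.021 mL/cmH2O.

24.0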